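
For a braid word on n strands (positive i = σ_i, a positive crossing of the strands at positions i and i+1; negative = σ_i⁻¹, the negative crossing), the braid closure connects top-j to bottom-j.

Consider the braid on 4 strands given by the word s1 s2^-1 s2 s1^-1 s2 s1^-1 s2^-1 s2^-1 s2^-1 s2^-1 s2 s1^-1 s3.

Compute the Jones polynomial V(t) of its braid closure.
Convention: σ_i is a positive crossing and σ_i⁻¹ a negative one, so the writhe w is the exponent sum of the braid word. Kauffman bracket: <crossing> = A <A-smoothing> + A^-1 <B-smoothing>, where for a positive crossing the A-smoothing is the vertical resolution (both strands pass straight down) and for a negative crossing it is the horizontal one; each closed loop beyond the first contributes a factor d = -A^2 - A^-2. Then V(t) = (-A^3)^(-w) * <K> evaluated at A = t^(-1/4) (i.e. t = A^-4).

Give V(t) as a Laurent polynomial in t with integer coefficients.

t^-1 - t^-2 + 2*t^-3 - t^-4 + t^-5 - t^-6

Derivation:
The presented braid s1 s2^-1 s2 s1^-1 s2 s1^-1 s2^-1 s2^-1 s2^-1 s2^-1 s2 s1^-1 s3 on 4 strands reduces by inverse Markov moves (closure unchanged at each step):
  Destabilize: the word has the form β·s3 where s3 occurs only as the final letter (β ∈ B_3); drop it and the last strand → 3 strands.
  Deconjugate: the word is γ·β·γ⁻¹ with γ = s1 (prefix) and γ⁻¹ = s1^-1 (suffix); strip both.
  Deconjugate: the word is γ·β·γ⁻¹ with γ = s2^-1 s2 (prefix) and γ⁻¹ = s2^-1 s2 (suffix); strip both.
Reduced to β = s1^-1 s2 s1^-1 s2^-1 s2^-1 s2^-1 on 3 strands, 6 crossings.
Compute on β:
Braid: s1^-1 s2 s1^-1 s2^-1 s2^-1 s2^-1 on 3 strands, 6 crossings.
Writhe w = (#positive) - (#negative) = 1 - 5 = -4.
State-sum expansion of <K>. There are 2^6 = 64 states.
Smooth each crossing (0=||, 1=⌣⌢); contribution A^(Σ sign_k(1-2s_k)) * d^(L-1).
Tabulate the states by total A-exponent and number of loops L (A-exp: L × count):
  A^6: L=4 ×1
  A^4: L=3 ×6
  A^2: L=2 ×12, L=4 ×3
  A^0: L=1 ×9, L=3 ×10, L=5 ×1
  A^-2: L=2 ×12, L=4 ×3
  A^-4: L=1 ×2, L=3 ×4
  A^-6: L=2 ×1
Each group contributes A^e * Σ count * d^(L-1):
Powers of d = -A^2 - A^-2: d^2 = A^4 + 2 + A^-4; d^3 = -A^6 - 3*A^2 - 3*A^-2 - A^-6; d^4 = A^8 + 4*A^4 + 6 + 4*A^-4 + A^-8.
  A^6 * (d^3) = -A^12 - 3*A^8 - 3*A^4 - 1
  A^4 * (6*d^2) = 6*A^8 + 12*A^4 + 6
  A^2 * (12*d + 3*d^3) = -3*A^8 - 21*A^4 - 21 - 3*A^-4
  A^0 * (9 + 10*d^2 + d^4) = A^8 + 14*A^4 + 35 + 14*A^-4 + A^-8
  A^-2 * (12*d + 3*d^3) = -3*A^4 - 21 - 21*A^-4 - 3*A^-8
  A^-4 * (2 + 4*d^2) = 4 + 10*A^-4 + 4*A^-8
  A^-6 * (d) = -A^-4 - A^-8
Summing the groups: <K> = -A^12 + A^8 - A^4 + 2 - A^-4 + A^-8
Normalise by the writhe: (-A^3)^(-w) = (-A^3)^(4) = A^12, so f(A) = A^12 * <K> = -A^24 + A^20 - A^16 + 2*A^12 - A^8 + A^4.
Substitute A = t^(-1/4), i.e. A^e → t^(-e/4): V(t) = t^-1 - t^-2 + 2*t^-3 - t^-4 + t^-5 - t^-6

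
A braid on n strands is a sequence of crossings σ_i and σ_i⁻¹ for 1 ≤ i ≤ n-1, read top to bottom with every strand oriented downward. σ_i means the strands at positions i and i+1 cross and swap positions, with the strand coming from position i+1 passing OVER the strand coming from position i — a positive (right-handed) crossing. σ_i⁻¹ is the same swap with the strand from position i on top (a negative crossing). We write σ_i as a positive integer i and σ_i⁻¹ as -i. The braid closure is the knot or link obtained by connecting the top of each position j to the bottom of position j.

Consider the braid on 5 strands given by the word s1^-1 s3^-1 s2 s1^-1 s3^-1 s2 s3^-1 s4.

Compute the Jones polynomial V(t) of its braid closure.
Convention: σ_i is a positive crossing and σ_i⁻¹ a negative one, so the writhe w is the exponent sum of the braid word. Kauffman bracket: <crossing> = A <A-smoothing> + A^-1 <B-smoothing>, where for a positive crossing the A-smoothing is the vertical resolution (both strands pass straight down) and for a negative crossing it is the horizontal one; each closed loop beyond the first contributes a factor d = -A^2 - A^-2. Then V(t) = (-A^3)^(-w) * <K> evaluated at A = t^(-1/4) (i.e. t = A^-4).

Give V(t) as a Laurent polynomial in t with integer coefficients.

t - 2 + 3*t^-1 - 3*t^-2 + 4*t^-3 - 3*t^-4 + 2*t^-5 - t^-6

Derivation:
The presented braid s1^-1 s3^-1 s2 s1^-1 s3^-1 s2 s3^-1 s4 on 5 strands reduces by inverse Markov moves (closure unchanged at each step):
  Destabilize: the word has the form β·s4 where s4 occurs only as the final letter (β ∈ B_4); drop it and the last strand → 4 strands.
Reduced to β = s1^-1 s3^-1 s2 s1^-1 s3^-1 s2 s3^-1 on 4 strands, 7 crossings.
Compute on β:
Braid: s1^-1 s3^-1 s2 s1^-1 s3^-1 s2 s3^-1 on 4 strands, 7 crossings.
Writhe w = (#positive) - (#negative) = 2 - 5 = -3.
State-sum expansion of <K>. There are 2^7 = 128 states.
Smooth each crossing (0=||, 1=⌣⌢); contribution A^(Σ sign_k(1-2s_k)) * d^(L-1).
Tabulate the states by total A-exponent and number of loops L (A-exp: L × count):
  A^7: L=5 ×1
  A^5: L=4 ×7
  A^3: L=3 ×20, L=5 ×1
  A^1: L=2 ×29, L=4 ×6
  A^-1: L=1 ×19, L=3 ×16
  A^-3: L=2 ×19, L=4 ×2
  A^-5: L=3 ×7
  A^-7: L=4 ×1
Each group contributes A^e * Σ count * d^(L-1):
Powers of d = -A^2 - A^-2: d^2 = A^4 + 2 + A^-4; d^3 = -A^6 - 3*A^2 - 3*A^-2 - A^-6; d^4 = A^8 + 4*A^4 + 6 + 4*A^-4 + A^-8.
  A^7 * (d^4) = A^15 + 4*A^11 + 6*A^7 + 4*A^3 + A^-1
  A^5 * (7*d^3) = -7*A^11 - 21*A^7 - 21*A^3 - 7*A^-1
  A^3 * (20*d^2 + d^4) = A^11 + 24*A^7 + 46*A^3 + 24*A^-1 + A^-5
  A^1 * (29*d + 6*d^3) = -6*A^7 - 47*A^3 - 47*A^-1 - 6*A^-5
  A^-1 * (19 + 16*d^2) = 16*A^3 + 51*A^-1 + 16*A^-5
  A^-3 * (19*d + 2*d^3) = -2*A^3 - 25*A^-1 - 25*A^-5 - 2*A^-9
  A^-5 * (7*d^2) = 7*A^-1 + 14*A^-5 + 7*A^-9
  A^-7 * (d^3) = -A^-1 - 3*A^-5 - 3*A^-9 - A^-13
Summing the groups: <K> = A^15 - 2*A^11 + 3*A^7 - 4*A^3 + 3*A^-1 - 3*A^-5 + 2*A^-9 - A^-13
Normalise by the writhe: (-A^3)^(-w) = (-A^3)^(3) = -A^9, so f(A) = -A^9 * <K> = -A^24 + 2*A^20 - 3*A^16 + 4*A^12 - 3*A^8 + 3*A^4 - 2 + A^-4.
Substitute A = t^(-1/4), i.e. A^e → t^(-e/4): V(t) = t - 2 + 3*t^-1 - 3*t^-2 + 4*t^-3 - 3*t^-4 + 2*t^-5 - t^-6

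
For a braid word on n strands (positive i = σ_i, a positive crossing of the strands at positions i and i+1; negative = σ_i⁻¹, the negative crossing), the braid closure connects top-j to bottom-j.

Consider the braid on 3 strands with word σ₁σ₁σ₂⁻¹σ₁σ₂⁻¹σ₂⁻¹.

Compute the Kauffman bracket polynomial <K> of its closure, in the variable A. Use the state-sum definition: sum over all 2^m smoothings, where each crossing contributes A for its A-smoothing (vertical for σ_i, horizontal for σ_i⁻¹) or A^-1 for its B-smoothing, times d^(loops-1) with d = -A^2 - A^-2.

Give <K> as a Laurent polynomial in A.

Braid: s1 s1 s2^-1 s1 s2^-1 s2^-1 on 3 strands, 6 crossings.
Writhe w = (#positive) - (#negative) = 3 - 3 = 0.
Enumerate smoothing states for the bracket polynomial. There are 2^6 = 64 states.
Each crossing splits two ways (0=vertical, 1=horizontal). The state's weight is A^(#A-smoothings - #B-smoothings) * d^(loops - 1).
Tabulate the states by total A-exponent and number of loops L (A-exp: L × count):
  A^6: L=4 ×1
  A^4: L=3 ×6
  A^2: L=2 ×14, L=4 ×1
  A^0: L=1 ×13, L=3 ×7
  A^-2: L=2 ×14, L=4 ×1
  A^-4: L=3 ×6
  A^-6: L=4 ×1
Each group contributes A^e * Σ count * d^(L-1):
Powers of d = -A^2 - A^-2: d^2 = A^4 + 2 + A^-4; d^3 = -A^6 - 3*A^2 - 3*A^-2 - A^-6.
  A^6 * (d^3) = -A^12 - 3*A^8 - 3*A^4 - 1
  A^4 * (6*d^2) = 6*A^8 + 12*A^4 + 6
  A^2 * (14*d + d^3) = -A^8 - 17*A^4 - 17 - A^-4
  A^0 * (13 + 7*d^2) = 7*A^4 + 27 + 7*A^-4
  A^-2 * (14*d + d^3) = -A^4 - 17 - 17*A^-4 - A^-8
  A^-4 * (6*d^2) = 6 + 12*A^-4 + 6*A^-8
  A^-6 * (d^3) = -1 - 3*A^-4 - 3*A^-8 - A^-12
Summing the groups: <K> = -A^12 + 2*A^8 - 2*A^4 + 3 - 2*A^-4 + 2*A^-8 - A^-12

Answer: -A^12 + 2*A^8 - 2*A^4 + 3 - 2*A^-4 + 2*A^-8 - A^-12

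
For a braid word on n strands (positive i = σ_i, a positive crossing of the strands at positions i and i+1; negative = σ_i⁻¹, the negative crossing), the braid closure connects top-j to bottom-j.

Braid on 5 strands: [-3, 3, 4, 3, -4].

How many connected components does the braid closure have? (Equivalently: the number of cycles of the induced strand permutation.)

4

Derivation:
Track the strand permutation on 5 strands, starting from identity.
  step 1: s3^-1 swaps positions 3,4 -> [1 2 4 3 5]
  step 2: s3 swaps positions 3,4 -> [1 2 3 4 5]
  step 3: s4 swaps positions 4,5 -> [1 2 3 5 4]
  step 4: s3 swaps positions 3,4 -> [1 2 5 3 4]
  step 5: s4^-1 swaps positions 4,5 -> [1 2 5 4 3]
Final permutation (position -> original strand): [1 2 5 4 3]
Closure components = cycle count of this permutation = 4.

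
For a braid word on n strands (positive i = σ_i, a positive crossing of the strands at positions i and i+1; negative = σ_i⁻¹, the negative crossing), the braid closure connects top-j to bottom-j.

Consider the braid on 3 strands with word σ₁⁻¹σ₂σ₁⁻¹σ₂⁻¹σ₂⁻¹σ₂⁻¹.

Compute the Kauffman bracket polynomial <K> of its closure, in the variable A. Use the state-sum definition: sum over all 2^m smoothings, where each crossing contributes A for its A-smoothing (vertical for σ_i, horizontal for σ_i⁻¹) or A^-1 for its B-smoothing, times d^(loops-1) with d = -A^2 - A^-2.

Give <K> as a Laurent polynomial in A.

-A^12 + A^8 - A^4 + 2 - A^-4 + A^-8

Derivation:
Braid: s1^-1 s2 s1^-1 s2^-1 s2^-1 s2^-1 on 3 strands, 6 crossings.
Writhe w = (#positive) - (#negative) = 1 - 5 = -4.
Computing the Kauffman bracket via state sum. There are 2^6 = 64 states.
For each crossing: s=0 is the vertical smoothing, s=1 horizontal. Crossing k contributes A^(sign_k * (1 - 2*s_k)); loop factor d = -A^2 - A^-2.
Tabulate the states by total A-exponent and number of loops L (A-exp: L × count):
  A^6: L=4 ×1
  A^4: L=3 ×6
  A^2: L=2 ×12, L=4 ×3
  A^0: L=1 ×9, L=3 ×10, L=5 ×1
  A^-2: L=2 ×12, L=4 ×3
  A^-4: L=1 ×2, L=3 ×4
  A^-6: L=2 ×1
Each group contributes A^e * Σ count * d^(L-1):
Powers of d = -A^2 - A^-2: d^2 = A^4 + 2 + A^-4; d^3 = -A^6 - 3*A^2 - 3*A^-2 - A^-6; d^4 = A^8 + 4*A^4 + 6 + 4*A^-4 + A^-8.
  A^6 * (d^3) = -A^12 - 3*A^8 - 3*A^4 - 1
  A^4 * (6*d^2) = 6*A^8 + 12*A^4 + 6
  A^2 * (12*d + 3*d^3) = -3*A^8 - 21*A^4 - 21 - 3*A^-4
  A^0 * (9 + 10*d^2 + d^4) = A^8 + 14*A^4 + 35 + 14*A^-4 + A^-8
  A^-2 * (12*d + 3*d^3) = -3*A^4 - 21 - 21*A^-4 - 3*A^-8
  A^-4 * (2 + 4*d^2) = 4 + 10*A^-4 + 4*A^-8
  A^-6 * (d) = -A^-4 - A^-8
Summing the groups: <K> = -A^12 + A^8 - A^4 + 2 - A^-4 + A^-8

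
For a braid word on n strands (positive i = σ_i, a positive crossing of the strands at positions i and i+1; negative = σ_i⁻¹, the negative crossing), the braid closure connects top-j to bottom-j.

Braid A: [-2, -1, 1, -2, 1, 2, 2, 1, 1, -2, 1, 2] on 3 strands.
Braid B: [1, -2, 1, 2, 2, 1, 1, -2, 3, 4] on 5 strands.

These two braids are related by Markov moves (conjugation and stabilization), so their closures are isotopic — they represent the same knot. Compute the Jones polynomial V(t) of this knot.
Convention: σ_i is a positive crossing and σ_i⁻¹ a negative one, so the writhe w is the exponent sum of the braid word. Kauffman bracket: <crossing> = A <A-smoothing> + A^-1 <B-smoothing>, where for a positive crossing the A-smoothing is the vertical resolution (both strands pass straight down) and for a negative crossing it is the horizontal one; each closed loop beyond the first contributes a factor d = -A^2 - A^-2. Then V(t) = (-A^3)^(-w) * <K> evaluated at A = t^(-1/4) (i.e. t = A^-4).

Markov-equivalent braids have isotopic closures, hence identical knot invariants. Strip the Markov moves from each word to reach a common short braid β, then compute V(t) once on β.
Braid A: s2^-1 s1^-1 s1 s2^-1 s1 s2 s2 s1 s1 s2^-1 s1 s2 on 3 strands reduces by inverse Markov moves (closure unchanged at each step):
  Deconjugate: the word is γ·β·γ⁻¹ with γ = s2^-1 s1^-1 (prefix) and γ⁻¹ = s1 s2 (suffix); strip both.
Reduced to β = s1 s2^-1 s1 s2 s2 s1 s1 s2^-1 on 3 strands, 8 crossings.
Braid B: s1 s2^-1 s1 s2 s2 s1 s1 s2^-1 s3 s4 on 5 strands reduces by inverse Markov moves (closure unchanged at each step):
  Destabilize: the word has the form β·s4 where s4 occurs only as the final letter (β ∈ B_4); drop it and the last strand → 4 strands.
  Destabilize: the word has the form β·s3 where s3 occurs only as the final letter (β ∈ B_3); drop it and the last strand → 3 strands.
Reduced to β = s1 s2^-1 s1 s2 s2 s1 s1 s2^-1 on 3 strands, 8 crossings.
Both give the same β = s1 s2^-1 s1 s2 s2 s1 s1 s2^-1 on 3 strands, so one state sum suffices:
Braid: s1 s2^-1 s1 s2 s2 s1 s1 s2^-1 on 3 strands, 8 crossings.
Writhe w = (#positive) - (#negative) = 6 - 2 = 4.
State-sum expansion of <K>. There are 2^8 = 256 states.
Smooth each crossing (0=||, 1=⌣⌢); contribution A^(Σ sign_k(1-2s_k)) * d^(L-1).
Tabulate the states by total A-exponent and number of loops L (A-exp: L × count):
  A^8: L=3 ×1
  A^6: L=2 ×6, L=4 ×2
  A^4: L=1 ×11, L=3 ×16, L=5 ×1
  A^2: L=2 ×47, L=4 ×9
  A^0: L=1 ×26, L=3 ×43, L=5 ×1
  A^-2: L=2 ×41, L=4 ×15
  A^-4: L=3 ×26, L=5 ×2
  A^-6: L=4 ×8
  A^-8: L=5 ×1
Each group contributes A^e * Σ count * d^(L-1):
Powers of d = -A^2 - A^-2: d^2 = A^4 + 2 + A^-4; d^3 = -A^6 - 3*A^2 - 3*A^-2 - A^-6; d^4 = A^8 + 4*A^4 + 6 + 4*A^-4 + A^-8.
  A^8 * (d^2) = A^12 + 2*A^8 + A^4
  A^6 * (6*d + 2*d^3) = -2*A^12 - 12*A^8 - 12*A^4 - 2
  A^4 * (11 + 16*d^2 + d^4) = A^12 + 20*A^8 + 49*A^4 + 20 + A^-4
  A^2 * (47*d + 9*d^3) = -9*A^8 - 74*A^4 - 74 - 9*A^-4
  A^0 * (26 + 43*d^2 + d^4) = A^8 + 47*A^4 + 118 + 47*A^-4 + A^-8
  A^-2 * (41*d + 15*d^3) = -15*A^4 - 86 - 86*A^-4 - 15*A^-8
  A^-4 * (26*d^2 + 2*d^4) = 2*A^4 + 34 + 64*A^-4 + 34*A^-8 + 2*A^-12
  A^-6 * (8*d^3) = -8 - 24*A^-4 - 24*A^-8 - 8*A^-12
  A^-8 * (d^4) = 1 + 4*A^-4 + 6*A^-8 + 4*A^-12 + A^-16
Summing the groups: <K> = 2*A^8 - 2*A^4 + 3 - 3*A^-4 + 2*A^-8 - 2*A^-12 + A^-16
Normalise by the writhe: (-A^3)^(-w) = (-A^3)^(-4) = A^-12, so f(A) = A^-12 * <K> = 2*A^-4 - 2*A^-8 + 3*A^-12 - 3*A^-16 + 2*A^-20 - 2*A^-24 + A^-28.
Substitute A = t^(-1/4), i.e. A^e → t^(-e/4): V(t) = t^7 - 2*t^6 + 2*t^5 - 3*t^4 + 3*t^3 - 2*t^2 + 2*t

Answer: t^7 - 2*t^6 + 2*t^5 - 3*t^4 + 3*t^3 - 2*t^2 + 2*t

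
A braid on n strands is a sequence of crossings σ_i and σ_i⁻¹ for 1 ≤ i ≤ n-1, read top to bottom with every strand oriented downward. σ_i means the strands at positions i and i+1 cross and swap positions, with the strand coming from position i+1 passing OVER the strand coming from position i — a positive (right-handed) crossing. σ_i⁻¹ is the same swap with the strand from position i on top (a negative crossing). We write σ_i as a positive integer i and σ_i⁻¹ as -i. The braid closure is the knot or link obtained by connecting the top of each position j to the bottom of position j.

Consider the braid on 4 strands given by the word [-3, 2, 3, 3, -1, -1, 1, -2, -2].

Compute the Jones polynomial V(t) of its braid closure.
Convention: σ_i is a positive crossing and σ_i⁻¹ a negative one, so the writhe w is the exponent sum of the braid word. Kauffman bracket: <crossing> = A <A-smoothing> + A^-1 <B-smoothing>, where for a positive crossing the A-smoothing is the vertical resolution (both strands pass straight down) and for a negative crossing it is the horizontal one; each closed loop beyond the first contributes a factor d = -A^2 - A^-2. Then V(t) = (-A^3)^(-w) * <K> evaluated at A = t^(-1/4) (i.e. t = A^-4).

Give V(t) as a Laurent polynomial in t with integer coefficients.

t^2 - t + 1 - t^-1 + t^-2

Derivation:
First cancel adjacent σ_i σ_i⁻¹ pairs (Reidemeister II — same braid, same closure): s3^-1 s2 s3 s3 s1^-1 s1^-1 s1 s2^-1 s2^-1 → s3^-1 s2 s3 s3 s1^-1 s2^-1 s2^-1.
Braid: s3^-1 s2 s3 s3 s1^-1 s2^-1 s2^-1 on 4 strands, 7 crossings.
Writhe w = (#positive) - (#negative) = 3 - 4 = -1.
Enumerate smoothing states for the bracket polynomial. There are 2^7 = 128 states.
For each crossing: s=0 is the vertical smoothing, s=1 horizontal. Crossing k contributes A^(sign_k * (1 - 2*s_k)); loop factor d = -A^2 - A^-2.
Tabulate the states by total A-exponent and number of loops L (A-exp: L × count):
  A^7: L=2 ×1
  A^5: L=1 ×2, L=3 ×5
  A^3: L=2 ×15, L=4 ×6
  A^1: L=1 ×9, L=3 ×24, L=5 ×2
  A^-1: L=2 ×22, L=4 ×13
  A^-3: L=1 ×2, L=3 ×17, L=5 ×2
  A^-5: L=2 ×3, L=4 ×4
  A^-7: L=3 ×1
Each group contributes A^e * Σ count * d^(L-1):
Powers of d = -A^2 - A^-2: d^2 = A^4 + 2 + A^-4; d^3 = -A^6 - 3*A^2 - 3*A^-2 - A^-6; d^4 = A^8 + 4*A^4 + 6 + 4*A^-4 + A^-8.
  A^7 * (d) = -A^9 - A^5
  A^5 * (2 + 5*d^2) = 5*A^9 + 12*A^5 + 5*A
  A^3 * (15*d + 6*d^3) = -6*A^9 - 33*A^5 - 33*A - 6*A^-3
  A^1 * (9 + 24*d^2 + 2*d^4) = 2*A^9 + 32*A^5 + 69*A + 32*A^-3 + 2*A^-7
  A^-1 * (22*d + 13*d^3) = -13*A^5 - 61*A - 61*A^-3 - 13*A^-7
  A^-3 * (2 + 17*d^2 + 2*d^4) = 2*A^5 + 25*A + 48*A^-3 + 25*A^-7 + 2*A^-11
  A^-5 * (3*d + 4*d^3) = -4*A - 15*A^-3 - 15*A^-7 - 4*A^-11
  A^-7 * (d^2) = A^-3 + 2*A^-7 + A^-11
Summing the groups: <K> = -A^5 + A - A^-3 + A^-7 - A^-11
Normalise by the writhe: (-A^3)^(-w) = (-A^3)^(1) = -A^3, so f(A) = -A^3 * <K> = A^8 - A^4 + 1 - A^-4 + A^-8.
Substitute A = t^(-1/4), i.e. A^e → t^(-e/4): V(t) = t^2 - t + 1 - t^-1 + t^-2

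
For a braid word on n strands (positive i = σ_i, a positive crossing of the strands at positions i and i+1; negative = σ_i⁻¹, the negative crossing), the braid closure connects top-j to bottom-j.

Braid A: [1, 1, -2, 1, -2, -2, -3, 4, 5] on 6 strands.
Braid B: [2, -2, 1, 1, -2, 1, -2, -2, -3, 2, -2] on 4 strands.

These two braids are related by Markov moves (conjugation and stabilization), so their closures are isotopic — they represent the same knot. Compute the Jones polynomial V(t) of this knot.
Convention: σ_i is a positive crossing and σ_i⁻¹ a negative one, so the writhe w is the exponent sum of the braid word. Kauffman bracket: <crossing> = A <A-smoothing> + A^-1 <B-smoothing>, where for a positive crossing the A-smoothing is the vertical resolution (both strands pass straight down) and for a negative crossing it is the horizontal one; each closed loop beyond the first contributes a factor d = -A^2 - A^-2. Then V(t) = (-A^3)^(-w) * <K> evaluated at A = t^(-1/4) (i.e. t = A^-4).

Markov-equivalent braids have isotopic closures, hence identical knot invariants. Strip the Markov moves from each word to reach a common short braid β, then compute V(t) once on β.
Braid A: s1 s1 s2^-1 s1 s2^-1 s2^-1 s3^-1 s4 s5 on 6 strands reduces by inverse Markov moves (closure unchanged at each step):
  Destabilize: the word has the form β·s5 where s5 occurs only as the final letter (β ∈ B_5); drop it and the last strand → 5 strands.
  Destabilize: the word has the form β·s4 where s4 occurs only as the final letter (β ∈ B_4); drop it and the last strand → 4 strands.
  Destabilize: the word has the form β·s3^-1 where s3^-1 occurs only as the final letter (β ∈ B_3); drop it and the last strand → 3 strands.
Reduced to β = s1 s1 s2^-1 s1 s2^-1 s2^-1 on 3 strands, 6 crossings.
Braid B: s2 s2^-1 s1 s1 s2^-1 s1 s2^-1 s2^-1 s3^-1 s2 s2^-1 on 4 strands reduces by inverse Markov moves (closure unchanged at each step):
  Deconjugate: the word is γ·β·γ⁻¹ with γ = s2 s2^-1 (prefix) and γ⁻¹ = s2 s2^-1 (suffix); strip both.
  Destabilize: the word has the form β·s3^-1 where s3^-1 occurs only as the final letter (β ∈ B_3); drop it and the last strand → 3 strands.
Reduced to β = s1 s1 s2^-1 s1 s2^-1 s2^-1 on 3 strands, 6 crossings.
Both give the same β = s1 s1 s2^-1 s1 s2^-1 s2^-1 on 3 strands, so one state sum suffices:
Braid: s1 s1 s2^-1 s1 s2^-1 s2^-1 on 3 strands, 6 crossings.
Writhe w = (#positive) - (#negative) = 3 - 3 = 0.
State-sum expansion of <K>. There are 2^6 = 64 states.
Smooth each crossing (0=||, 1=⌣⌢); contribution A^(Σ sign_k(1-2s_k)) * d^(L-1).
Tabulate the states by total A-exponent and number of loops L (A-exp: L × count):
  A^6: L=4 ×1
  A^4: L=3 ×6
  A^2: L=2 ×14, L=4 ×1
  A^0: L=1 ×13, L=3 ×7
  A^-2: L=2 ×14, L=4 ×1
  A^-4: L=3 ×6
  A^-6: L=4 ×1
Each group contributes A^e * Σ count * d^(L-1):
Powers of d = -A^2 - A^-2: d^2 = A^4 + 2 + A^-4; d^3 = -A^6 - 3*A^2 - 3*A^-2 - A^-6.
  A^6 * (d^3) = -A^12 - 3*A^8 - 3*A^4 - 1
  A^4 * (6*d^2) = 6*A^8 + 12*A^4 + 6
  A^2 * (14*d + d^3) = -A^8 - 17*A^4 - 17 - A^-4
  A^0 * (13 + 7*d^2) = 7*A^4 + 27 + 7*A^-4
  A^-2 * (14*d + d^3) = -A^4 - 17 - 17*A^-4 - A^-8
  A^-4 * (6*d^2) = 6 + 12*A^-4 + 6*A^-8
  A^-6 * (d^3) = -1 - 3*A^-4 - 3*A^-8 - A^-12
Summing the groups: <K> = -A^12 + 2*A^8 - 2*A^4 + 3 - 2*A^-4 + 2*A^-8 - A^-12
Normalise by the writhe: (-A^3)^(-w) = (-A^3)^(0) = 1, so f(A) = 1 * <K> = -A^12 + 2*A^8 - 2*A^4 + 3 - 2*A^-4 + 2*A^-8 - A^-12.
Substitute A = t^(-1/4), i.e. A^e → t^(-e/4): V(t) = -t^3 + 2*t^2 - 2*t + 3 - 2*t^-1 + 2*t^-2 - t^-3

Answer: -t^3 + 2*t^2 - 2*t + 3 - 2*t^-1 + 2*t^-2 - t^-3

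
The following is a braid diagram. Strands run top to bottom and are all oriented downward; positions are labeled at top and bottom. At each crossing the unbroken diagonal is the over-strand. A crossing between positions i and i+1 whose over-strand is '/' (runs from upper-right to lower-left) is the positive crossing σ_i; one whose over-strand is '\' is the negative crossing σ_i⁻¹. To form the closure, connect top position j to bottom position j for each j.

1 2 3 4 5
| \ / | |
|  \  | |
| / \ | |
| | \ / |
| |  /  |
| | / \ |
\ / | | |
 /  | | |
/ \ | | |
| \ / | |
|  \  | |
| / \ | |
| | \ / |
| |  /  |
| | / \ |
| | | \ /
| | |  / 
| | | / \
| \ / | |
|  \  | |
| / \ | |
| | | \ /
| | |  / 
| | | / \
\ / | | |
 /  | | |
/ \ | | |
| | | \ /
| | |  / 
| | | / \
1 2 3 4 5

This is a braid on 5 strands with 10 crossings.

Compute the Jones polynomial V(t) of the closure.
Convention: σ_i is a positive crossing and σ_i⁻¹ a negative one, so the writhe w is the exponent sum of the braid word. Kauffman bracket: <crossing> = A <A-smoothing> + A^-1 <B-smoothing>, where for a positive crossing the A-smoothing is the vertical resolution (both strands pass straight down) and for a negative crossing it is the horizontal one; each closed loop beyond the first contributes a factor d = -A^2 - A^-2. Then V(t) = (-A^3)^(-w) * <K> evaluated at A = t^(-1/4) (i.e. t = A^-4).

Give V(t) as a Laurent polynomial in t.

Reading the diagram top to bottom ('/'-over between positions i,i+1 = s_i, '\'-over = s_i^-1): braid word = s2^-1 s3 s1 s2^-1 s3 s4 s2^-1 s4 s1 s4.
Braid: s2^-1 s3 s1 s2^-1 s3 s4 s2^-1 s4 s1 s4 on 5 strands, 10 crossings.
Writhe w = (#positive) - (#negative) = 7 - 3 = 4.
Enumerate smoothing states for the bracket polynomial. There are 2^10 = 1024 states.
For each crossing: s=0 is the vertical smoothing, s=1 horizontal. Crossing k contributes A^(sign_k * (1 - 2*s_k)); loop factor d = -A^2 - A^-2.
Tabulate the states by total A-exponent and number of loops L (A-exp: L × count):
  A^10: L=6 ×1
  A^8: L=5 ×10
  A^6: L=4 ×42, L=6 ×3
  A^4: L=3 ×95, L=5 ×24, L=7 ×1
  A^2: L=2 ×117, L=4 ×86, L=6 ×7
  A^0: L=1 ×63, L=3 ×157, L=5 ×32
  A^-2: L=2 ×120, L=4 ×87, L=6 ×3
  A^-4: L=3 ×99, L=5 ×21
  A^-6: L=4 ×43, L=6 ×2
  A^-8: L=5 ×10
  A^-10: L=6 ×1
Each group contributes A^e * Σ count * d^(L-1):
Powers of d = -A^2 - A^-2: d^2 = A^4 + 2 + A^-4; d^3 = -A^6 - 3*A^2 - 3*A^-2 - A^-6; d^4 = A^8 + 4*A^4 + 6 + 4*A^-4 + A^-8; d^5 = -A^10 - 5*A^6 - 10*A^2 - 10*A^-2 - 5*A^-6 - A^-10; d^6 = A^12 + 6*A^8 + 15*A^4 + 20 + 15*A^-4 + 6*A^-8 + A^-12.
  A^10 * (d^5) = -A^20 - 5*A^16 - 10*A^12 - 10*A^8 - 5*A^4 - 1
  A^8 * (10*d^4) = 10*A^16 + 40*A^12 + 60*A^8 + 40*A^4 + 10
  A^6 * (42*d^3 + 3*d^5) = -3*A^16 - 57*A^12 - 156*A^8 - 156*A^4 - 57 - 3*A^-4
  A^4 * (95*d^2 + 24*d^4 + d^6) = A^16 + 30*A^12 + 206*A^8 + 354*A^4 + 206 + 30*A^-4 + A^-8
  A^2 * (117*d + 86*d^3 + 7*d^5) = -7*A^12 - 121*A^8 - 445*A^4 - 445 - 121*A^-4 - 7*A^-8
  A^0 * (63 + 157*d^2 + 32*d^4) = 32*A^8 + 285*A^4 + 569 + 285*A^-4 + 32*A^-8
  A^-2 * (120*d + 87*d^3 + 3*d^5) = -3*A^8 - 102*A^4 - 411 - 411*A^-4 - 102*A^-8 - 3*A^-12
  A^-4 * (99*d^2 + 21*d^4) = 21*A^4 + 183 + 324*A^-4 + 183*A^-8 + 21*A^-12
  A^-6 * (43*d^3 + 2*d^5) = -2*A^4 - 53 - 149*A^-4 - 149*A^-8 - 53*A^-12 - 2*A^-16
  A^-8 * (10*d^4) = 10 + 40*A^-4 + 60*A^-8 + 40*A^-12 + 10*A^-16
  A^-10 * (d^5) = -1 - 5*A^-4 - 10*A^-8 - 10*A^-12 - 5*A^-16 - A^-20
Summing the groups: <K> = -A^20 + 3*A^16 - 4*A^12 + 8*A^8 - 10*A^4 + 10 - 10*A^-4 + 8*A^-8 - 5*A^-12 + 3*A^-16 - A^-20
Normalise by the writhe: (-A^3)^(-w) = (-A^3)^(-4) = A^-12, so f(A) = A^-12 * <K> = -A^8 + 3*A^4 - 4 + 8*A^-4 - 10*A^-8 + 10*A^-12 - 10*A^-16 + 8*A^-20 - 5*A^-24 + 3*A^-28 - A^-32.
Substitute A = t^(-1/4), i.e. A^e → t^(-e/4): V(t) = -t^8 + 3*t^7 - 5*t^6 + 8*t^5 - 10*t^4 + 10*t^3 - 10*t^2 + 8*t - 4 + 3*t^-1 - t^-2

Answer: -t^8 + 3*t^7 - 5*t^6 + 8*t^5 - 10*t^4 + 10*t^3 - 10*t^2 + 8*t - 4 + 3*t^-1 - t^-2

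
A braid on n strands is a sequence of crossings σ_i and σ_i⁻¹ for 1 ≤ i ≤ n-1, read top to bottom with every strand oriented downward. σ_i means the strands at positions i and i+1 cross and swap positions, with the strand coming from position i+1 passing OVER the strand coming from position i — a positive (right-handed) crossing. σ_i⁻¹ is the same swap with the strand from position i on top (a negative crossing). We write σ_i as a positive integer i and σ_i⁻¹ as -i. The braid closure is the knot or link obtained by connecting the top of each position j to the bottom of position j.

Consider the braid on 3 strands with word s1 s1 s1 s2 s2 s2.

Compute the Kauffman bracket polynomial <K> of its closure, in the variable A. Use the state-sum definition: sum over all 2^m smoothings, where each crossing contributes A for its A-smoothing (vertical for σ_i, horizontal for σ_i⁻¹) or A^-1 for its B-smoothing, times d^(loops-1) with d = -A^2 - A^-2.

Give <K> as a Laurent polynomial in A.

A^10 + 2*A^2 - 2*A^-2 + A^-6 - 2*A^-10 + A^-14

Derivation:
Braid: s1 s1 s1 s2 s2 s2 on 3 strands, 6 crossings.
Writhe w = (#positive) - (#negative) = 6 - 0 = 6.
State-sum expansion of <K>. There are 2^6 = 64 states.
Smooth each crossing (0=||, 1=⌣⌢); contribution A^(Σ sign_k(1-2s_k)) * d^(L-1).
Tabulate the states by total A-exponent and number of loops L (A-exp: L × count):
  A^6: L=3 ×1
  A^4: L=2 ×6
  A^2: L=1 ×9, L=3 ×6
  A^0: L=2 ×18, L=4 ×2
  A^-2: L=3 ×15
  A^-4: L=4 ×6
  A^-6: L=5 ×1
Each group contributes A^e * Σ count * d^(L-1):
Powers of d = -A^2 - A^-2: d^2 = A^4 + 2 + A^-4; d^3 = -A^6 - 3*A^2 - 3*A^-2 - A^-6; d^4 = A^8 + 4*A^4 + 6 + 4*A^-4 + A^-8.
  A^6 * (d^2) = A^10 + 2*A^6 + A^2
  A^4 * (6*d) = -6*A^6 - 6*A^2
  A^2 * (9 + 6*d^2) = 6*A^6 + 21*A^2 + 6*A^-2
  A^0 * (18*d + 2*d^3) = -2*A^6 - 24*A^2 - 24*A^-2 - 2*A^-6
  A^-2 * (15*d^2) = 15*A^2 + 30*A^-2 + 15*A^-6
  A^-4 * (6*d^3) = -6*A^2 - 18*A^-2 - 18*A^-6 - 6*A^-10
  A^-6 * (d^4) = A^2 + 4*A^-2 + 6*A^-6 + 4*A^-10 + A^-14
Summing the groups: <K> = A^10 + 2*A^2 - 2*A^-2 + A^-6 - 2*A^-10 + A^-14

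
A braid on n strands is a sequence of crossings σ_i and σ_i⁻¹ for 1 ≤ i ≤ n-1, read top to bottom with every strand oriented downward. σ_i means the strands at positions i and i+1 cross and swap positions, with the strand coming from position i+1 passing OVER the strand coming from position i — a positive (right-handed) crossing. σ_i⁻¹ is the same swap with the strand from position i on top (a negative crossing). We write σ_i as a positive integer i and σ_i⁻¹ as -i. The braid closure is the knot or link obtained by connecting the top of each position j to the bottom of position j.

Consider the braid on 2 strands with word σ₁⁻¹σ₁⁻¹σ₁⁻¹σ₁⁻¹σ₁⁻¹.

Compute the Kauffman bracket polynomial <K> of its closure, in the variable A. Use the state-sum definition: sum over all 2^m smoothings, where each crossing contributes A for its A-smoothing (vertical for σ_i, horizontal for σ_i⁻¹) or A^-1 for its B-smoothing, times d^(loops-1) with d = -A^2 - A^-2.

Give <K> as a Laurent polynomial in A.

Braid: s1^-1 s1^-1 s1^-1 s1^-1 s1^-1 on 2 strands, 5 crossings.
Writhe w = (#positive) - (#negative) = 0 - 5 = -5.
Enumerate smoothing states for the bracket polynomial. There are 2^5 = 32 states.
Smooth each crossing (0=||, 1=⌣⌢); contribution A^(Σ sign_k(1-2s_k)) * d^(L-1).
  state 00000: A-exp=-5, loops=2, term = A^-5 * d^1
  state 00001: A-exp=-3, loops=1, term = A^-3 * d^0
  state 00010: A-exp=-3, loops=1, term = A^-3 * d^0
  state 00011: A-exp=-1, loops=2, term = A^-1 * d^1
  state 00100: A-exp=-3, loops=1, term = A^-3 * d^0
  state 00101: A-exp=-1, loops=2, term = A^-1 * d^1
  state 00110: A-exp=-1, loops=2, term = A^-1 * d^1
  state 00111: A-exp=+1, loops=3, term = A^1 * d^2
  state 01000: A-exp=-3, loops=1, term = A^-3 * d^0
  state 01001: A-exp=-1, loops=2, term = A^-1 * d^1
  state 01010: A-exp=-1, loops=2, term = A^-1 * d^1
  state 01011: A-exp=+1, loops=3, term = A^1 * d^2
  state 01100: A-exp=-1, loops=2, term = A^-1 * d^1
  state 01101: A-exp=+1, loops=3, term = A^1 * d^2
  state 01110: A-exp=+1, loops=3, term = A^1 * d^2
  state 01111: A-exp=+3, loops=4, term = A^3 * d^3
  state 10000: A-exp=-3, loops=1, term = A^-3 * d^0
  state 10001: A-exp=-1, loops=2, term = A^-1 * d^1
  state 10010: A-exp=-1, loops=2, term = A^-1 * d^1
  state 10011: A-exp=+1, loops=3, term = A^1 * d^2
  state 10100: A-exp=-1, loops=2, term = A^-1 * d^1
  state 10101: A-exp=+1, loops=3, term = A^1 * d^2
  state 10110: A-exp=+1, loops=3, term = A^1 * d^2
  state 10111: A-exp=+3, loops=4, term = A^3 * d^3
  state 11000: A-exp=-1, loops=2, term = A^-1 * d^1
  state 11001: A-exp=+1, loops=3, term = A^1 * d^2
  state 11010: A-exp=+1, loops=3, term = A^1 * d^2
  state 11011: A-exp=+3, loops=4, term = A^3 * d^3
  state 11100: A-exp=+1, loops=3, term = A^1 * d^2
  state 11101: A-exp=+3, loops=4, term = A^3 * d^3
  state 11110: A-exp=+3, loops=4, term = A^3 * d^3
  state 11111: A-exp=+5, loops=5, term = A^5 * d^4
Collect the terms by A-exponent (count of states per loop number):
Powers of d = -A^2 - A^-2: d^2 = A^4 + 2 + A^-4; d^3 = -A^6 - 3*A^2 - 3*A^-2 - A^-6; d^4 = A^8 + 4*A^4 + 6 + 4*A^-4 + A^-8.
  A^5 * (d^4) = A^13 + 4*A^9 + 6*A^5 + 4*A + A^-3
  A^3 * (5*d^3) = -5*A^9 - 15*A^5 - 15*A - 5*A^-3
  A^1 * (10*d^2) = 10*A^5 + 20*A + 10*A^-3
  A^-1 * (10*d) = -10*A - 10*A^-3
  A^-3 * (5) = 5*A^-3
  A^-5 * (d) = -A^-3 - A^-7
Summing the groups: <K> = A^13 - A^9 + A^5 - A - A^-7

Answer: A^13 - A^9 + A^5 - A - A^-7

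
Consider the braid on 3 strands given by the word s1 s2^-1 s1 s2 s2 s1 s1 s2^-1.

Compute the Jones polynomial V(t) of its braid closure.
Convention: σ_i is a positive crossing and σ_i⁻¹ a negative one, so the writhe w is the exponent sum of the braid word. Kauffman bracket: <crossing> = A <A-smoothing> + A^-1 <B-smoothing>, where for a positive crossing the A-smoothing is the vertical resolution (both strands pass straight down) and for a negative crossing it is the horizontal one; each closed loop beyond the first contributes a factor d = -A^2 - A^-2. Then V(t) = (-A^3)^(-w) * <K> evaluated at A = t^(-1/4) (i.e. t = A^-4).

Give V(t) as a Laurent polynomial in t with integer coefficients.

t^7 - 2*t^6 + 2*t^5 - 3*t^4 + 3*t^3 - 2*t^2 + 2*t

Derivation:
Braid: s1 s2^-1 s1 s2 s2 s1 s1 s2^-1 on 3 strands, 8 crossings.
Writhe w = (#positive) - (#negative) = 6 - 2 = 4.
State-sum expansion of <K>. There are 2^8 = 256 states.
For each crossing: s=0 is the vertical smoothing, s=1 horizontal. Crossing k contributes A^(sign_k * (1 - 2*s_k)); loop factor d = -A^2 - A^-2.
Tabulate the states by total A-exponent and number of loops L (A-exp: L × count):
  A^8: L=3 ×1
  A^6: L=2 ×6, L=4 ×2
  A^4: L=1 ×11, L=3 ×16, L=5 ×1
  A^2: L=2 ×47, L=4 ×9
  A^0: L=1 ×26, L=3 ×43, L=5 ×1
  A^-2: L=2 ×41, L=4 ×15
  A^-4: L=3 ×26, L=5 ×2
  A^-6: L=4 ×8
  A^-8: L=5 ×1
Each group contributes A^e * Σ count * d^(L-1):
Powers of d = -A^2 - A^-2: d^2 = A^4 + 2 + A^-4; d^3 = -A^6 - 3*A^2 - 3*A^-2 - A^-6; d^4 = A^8 + 4*A^4 + 6 + 4*A^-4 + A^-8.
  A^8 * (d^2) = A^12 + 2*A^8 + A^4
  A^6 * (6*d + 2*d^3) = -2*A^12 - 12*A^8 - 12*A^4 - 2
  A^4 * (11 + 16*d^2 + d^4) = A^12 + 20*A^8 + 49*A^4 + 20 + A^-4
  A^2 * (47*d + 9*d^3) = -9*A^8 - 74*A^4 - 74 - 9*A^-4
  A^0 * (26 + 43*d^2 + d^4) = A^8 + 47*A^4 + 118 + 47*A^-4 + A^-8
  A^-2 * (41*d + 15*d^3) = -15*A^4 - 86 - 86*A^-4 - 15*A^-8
  A^-4 * (26*d^2 + 2*d^4) = 2*A^4 + 34 + 64*A^-4 + 34*A^-8 + 2*A^-12
  A^-6 * (8*d^3) = -8 - 24*A^-4 - 24*A^-8 - 8*A^-12
  A^-8 * (d^4) = 1 + 4*A^-4 + 6*A^-8 + 4*A^-12 + A^-16
Summing the groups: <K> = 2*A^8 - 2*A^4 + 3 - 3*A^-4 + 2*A^-8 - 2*A^-12 + A^-16
Normalise by the writhe: (-A^3)^(-w) = (-A^3)^(-4) = A^-12, so f(A) = A^-12 * <K> = 2*A^-4 - 2*A^-8 + 3*A^-12 - 3*A^-16 + 2*A^-20 - 2*A^-24 + A^-28.
Substitute A = t^(-1/4), i.e. A^e → t^(-e/4): V(t) = t^7 - 2*t^6 + 2*t^5 - 3*t^4 + 3*t^3 - 2*t^2 + 2*t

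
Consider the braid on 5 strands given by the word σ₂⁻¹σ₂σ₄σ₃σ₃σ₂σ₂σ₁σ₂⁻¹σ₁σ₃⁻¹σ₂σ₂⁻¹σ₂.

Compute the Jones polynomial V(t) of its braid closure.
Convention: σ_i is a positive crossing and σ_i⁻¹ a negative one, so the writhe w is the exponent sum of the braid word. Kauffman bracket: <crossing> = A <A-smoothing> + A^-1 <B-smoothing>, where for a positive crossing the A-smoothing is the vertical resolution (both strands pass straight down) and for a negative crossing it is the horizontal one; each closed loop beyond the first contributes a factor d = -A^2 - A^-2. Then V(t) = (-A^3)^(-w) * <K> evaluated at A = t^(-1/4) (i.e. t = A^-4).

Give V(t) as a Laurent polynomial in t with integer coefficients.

The presented braid s2^-1 s2 s4 s3 s3 s2 s2 s1 s2^-1 s1 s3^-1 s2 s2^-1 s2 on 5 strands reduces by inverse Markov moves (closure unchanged at each step):
  Deconjugate: the word is γ·β·γ⁻¹ with γ = s2^-1 s2 (prefix) and γ⁻¹ = s2^-1 s2 (suffix); strip both.
Reduced to β = s4 s3 s3 s2 s2 s1 s2^-1 s1 s3^-1 s2 on 5 strands, 10 crossings.
Compute on β:
Braid: s4 s3 s3 s2 s2 s1 s2^-1 s1 s3^-1 s2 on 5 strands, 10 crossings.
Writhe w = (#positive) - (#negative) = 8 - 2 = 6.
Computing the Kauffman bracket via state sum. There are 2^10 = 1024 states.
Each crossing splits two ways (0=vertical, 1=horizontal). The state's weight is A^(#A-smoothings - #B-smoothings) * d^(loops - 1).
Tabulate the states by total A-exponent and number of loops L (A-exp: L × count):
  A^10: L=3 ×1
  A^8: L=2 ×3, L=4 ×7
  A^6: L=1 ×2, L=3 ×29, L=5 ×14
  A^4: L=2 ×39, L=4 ×72, L=6 ×9
  A^2: L=1 ×17, L=3 ×137, L=5 ×54, L=7 ×2
  A^0: L=2 ×109, L=4 ×128, L=6 ×15
  A^-2: L=1 ×30, L=3 ×132, L=5 ×47, L=7 ×1
  A^-4: L=2 ×49, L=4 ×65, L=6 ×6
  A^-6: L=3 ×31, L=5 ×14
  A^-8: L=4 ×9, L=6 ×1
  A^-10: L=5 ×1
Each group contributes A^e * Σ count * d^(L-1):
Powers of d = -A^2 - A^-2: d^2 = A^4 + 2 + A^-4; d^3 = -A^6 - 3*A^2 - 3*A^-2 - A^-6; d^4 = A^8 + 4*A^4 + 6 + 4*A^-4 + A^-8; d^5 = -A^10 - 5*A^6 - 10*A^2 - 10*A^-2 - 5*A^-6 - A^-10; d^6 = A^12 + 6*A^8 + 15*A^4 + 20 + 15*A^-4 + 6*A^-8 + A^-12.
  A^10 * (d^2) = A^14 + 2*A^10 + A^6
  A^8 * (3*d + 7*d^3) = -7*A^14 - 24*A^10 - 24*A^6 - 7*A^2
  A^6 * (2 + 29*d^2 + 14*d^4) = 14*A^14 + 85*A^10 + 144*A^6 + 85*A^2 + 14*A^-2
  A^4 * (39*d + 72*d^3 + 9*d^5) = -9*A^14 - 117*A^10 - 345*A^6 - 345*A^2 - 117*A^-2 - 9*A^-6
  A^2 * (17 + 137*d^2 + 54*d^4 + 2*d^6) = 2*A^14 + 66*A^10 + 383*A^6 + 655*A^2 + 383*A^-2 + 66*A^-6 + 2*A^-10
  A^0 * (109*d + 128*d^3 + 15*d^5) = -15*A^10 - 203*A^6 - 643*A^2 - 643*A^-2 - 203*A^-6 - 15*A^-10
  A^-2 * (30 + 132*d^2 + 47*d^4 + d^6) = A^10 + 53*A^6 + 335*A^2 + 596*A^-2 + 335*A^-6 + 53*A^-10 + A^-14
  A^-4 * (49*d + 65*d^3 + 6*d^5) = -6*A^6 - 95*A^2 - 304*A^-2 - 304*A^-6 - 95*A^-10 - 6*A^-14
  A^-6 * (31*d^2 + 14*d^4) = 14*A^2 + 87*A^-2 + 146*A^-6 + 87*A^-10 + 14*A^-14
  A^-8 * (9*d^3 + d^5) = -A^2 - 14*A^-2 - 37*A^-6 - 37*A^-10 - 14*A^-14 - A^-18
  A^-10 * (d^4) = A^-2 + 4*A^-6 + 6*A^-10 + 4*A^-14 + A^-18
Summing the groups: <K> = A^14 - 2*A^10 + 3*A^6 - 2*A^2 + 3*A^-2 - 2*A^-6 + A^-10 - A^-14
Normalise by the writhe: (-A^3)^(-w) = (-A^3)^(-6) = A^-18, so f(A) = A^-18 * <K> = A^-4 - 2*A^-8 + 3*A^-12 - 2*A^-16 + 3*A^-20 - 2*A^-24 + A^-28 - A^-32.
Substitute A = t^(-1/4), i.e. A^e → t^(-e/4): V(t) = -t^8 + t^7 - 2*t^6 + 3*t^5 - 2*t^4 + 3*t^3 - 2*t^2 + t

Answer: -t^8 + t^7 - 2*t^6 + 3*t^5 - 2*t^4 + 3*t^3 - 2*t^2 + t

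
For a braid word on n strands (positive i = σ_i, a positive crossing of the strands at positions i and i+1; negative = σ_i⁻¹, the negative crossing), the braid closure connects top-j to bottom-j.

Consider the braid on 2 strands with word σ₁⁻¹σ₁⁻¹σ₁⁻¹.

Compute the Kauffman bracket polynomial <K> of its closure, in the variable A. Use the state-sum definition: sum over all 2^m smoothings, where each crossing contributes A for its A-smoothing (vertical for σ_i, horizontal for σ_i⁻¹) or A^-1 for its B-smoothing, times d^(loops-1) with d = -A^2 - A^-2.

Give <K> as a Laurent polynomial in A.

A^7 - A^3 - A^-5

Derivation:
Braid: s1^-1 s1^-1 s1^-1 on 2 strands, 3 crossings.
Writhe w = (#positive) - (#negative) = 0 - 3 = -3.
State-sum expansion of <K>. There are 2^3 = 8 states.
Smooth each crossing (0=||, 1=⌣⌢); contribution A^(Σ sign_k(1-2s_k)) * d^(L-1).
  state 000: A-exp=-3, loops=2, term = A^-3 * d^1
  state 001: A-exp=-1, loops=1, term = A^-1 * d^0
  state 010: A-exp=-1, loops=1, term = A^-1 * d^0
  state 011: A-exp=+1, loops=2, term = A^1 * d^1
  state 100: A-exp=-1, loops=1, term = A^-1 * d^0
  state 101: A-exp=+1, loops=2, term = A^1 * d^1
  state 110: A-exp=+1, loops=2, term = A^1 * d^1
  state 111: A-exp=+3, loops=3, term = A^3 * d^2
Collect the terms by A-exponent (count of states per loop number):
Powers of d = -A^2 - A^-2: d^2 = A^4 + 2 + A^-4.
  A^3 * (d^2) = A^7 + 2*A^3 + A^-1
  A^1 * (3*d) = -3*A^3 - 3*A^-1
  A^-1 * (3) = 3*A^-1
  A^-3 * (d) = -A^-1 - A^-5
Summing the groups: <K> = A^7 - A^3 - A^-5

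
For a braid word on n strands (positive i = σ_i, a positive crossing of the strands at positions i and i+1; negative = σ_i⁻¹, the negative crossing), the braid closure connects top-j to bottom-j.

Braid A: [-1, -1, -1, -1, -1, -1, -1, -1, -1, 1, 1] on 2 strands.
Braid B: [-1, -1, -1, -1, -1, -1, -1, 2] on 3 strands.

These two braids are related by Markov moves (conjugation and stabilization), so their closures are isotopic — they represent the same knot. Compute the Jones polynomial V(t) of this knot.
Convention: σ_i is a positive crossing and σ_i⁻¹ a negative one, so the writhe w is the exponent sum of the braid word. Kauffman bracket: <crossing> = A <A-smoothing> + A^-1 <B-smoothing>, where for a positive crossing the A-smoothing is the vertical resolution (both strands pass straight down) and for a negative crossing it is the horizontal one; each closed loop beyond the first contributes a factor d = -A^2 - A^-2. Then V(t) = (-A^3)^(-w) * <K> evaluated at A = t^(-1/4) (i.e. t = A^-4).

t^-3 + t^-5 - t^-6 + t^-7 - t^-8 + t^-9 - t^-10

Derivation:
Markov-equivalent braids have isotopic closures, hence identical knot invariants. Strip the Markov moves from each word to reach a common short braid β, then compute V(t) once on β.
Braid A: s1^-1 s1^-1 s1^-1 s1^-1 s1^-1 s1^-1 s1^-1 s1^-1 s1^-1 s1 s1 on 2 strands reduces by inverse Markov moves (closure unchanged at each step):
  Deconjugate: the word is γ·β·γ⁻¹ with γ = s1^-1 s1^-1 (prefix) and γ⁻¹ = s1 s1 (suffix); strip both.
Reduced to β = s1^-1 s1^-1 s1^-1 s1^-1 s1^-1 s1^-1 s1^-1 on 2 strands, 7 crossings.
Braid B: s1^-1 s1^-1 s1^-1 s1^-1 s1^-1 s1^-1 s1^-1 s2 on 3 strands reduces by inverse Markov moves (closure unchanged at each step):
  Destabilize: the word has the form β·s2 where s2 occurs only as the final letter (β ∈ B_2); drop it and the last strand → 2 strands.
Reduced to β = s1^-1 s1^-1 s1^-1 s1^-1 s1^-1 s1^-1 s1^-1 on 2 strands, 7 crossings.
Both give the same β = s1^-1 s1^-1 s1^-1 s1^-1 s1^-1 s1^-1 s1^-1 on 2 strands, so one state sum suffices:
Braid: s1^-1 s1^-1 s1^-1 s1^-1 s1^-1 s1^-1 s1^-1 on 2 strands, 7 crossings.
Writhe w = (#positive) - (#negative) = 0 - 7 = -7.
State-sum expansion of <K>. There are 2^7 = 128 states.
For each crossing: s=0 is the vertical smoothing, s=1 horizontal. Crossing k contributes A^(sign_k * (1 - 2*s_k)); loop factor d = -A^2 - A^-2.
Tabulate the states by total A-exponent and number of loops L (A-exp: L × count):
  A^7: L=7 ×1
  A^5: L=6 ×7
  A^3: L=5 ×21
  A^1: L=4 ×35
  A^-1: L=3 ×35
  A^-3: L=2 ×21
  A^-5: L=1 ×7
  A^-7: L=2 ×1
Each group contributes A^e * Σ count * d^(L-1):
Powers of d = -A^2 - A^-2: d^2 = A^4 + 2 + A^-4; d^3 = -A^6 - 3*A^2 - 3*A^-2 - A^-6; d^4 = A^8 + 4*A^4 + 6 + 4*A^-4 + A^-8; d^5 = -A^10 - 5*A^6 - 10*A^2 - 10*A^-2 - 5*A^-6 - A^-10; d^6 = A^12 + 6*A^8 + 15*A^4 + 20 + 15*A^-4 + 6*A^-8 + A^-12.
  A^7 * (d^6) = A^19 + 6*A^15 + 15*A^11 + 20*A^7 + 15*A^3 + 6*A^-1 + A^-5
  A^5 * (7*d^5) = -7*A^15 - 35*A^11 - 70*A^7 - 70*A^3 - 35*A^-1 - 7*A^-5
  A^3 * (21*d^4) = 21*A^11 + 84*A^7 + 126*A^3 + 84*A^-1 + 21*A^-5
  A^1 * (35*d^3) = -35*A^7 - 105*A^3 - 105*A^-1 - 35*A^-5
  A^-1 * (35*d^2) = 35*A^3 + 70*A^-1 + 35*A^-5
  A^-3 * (21*d) = -21*A^-1 - 21*A^-5
  A^-5 * (7) = 7*A^-5
  A^-7 * (d) = -A^-5 - A^-9
Summing the groups: <K> = A^19 - A^15 + A^11 - A^7 + A^3 - A^-1 - A^-9
Normalise by the writhe: (-A^3)^(-w) = (-A^3)^(7) = -A^21, so f(A) = -A^21 * <K> = -A^40 + A^36 - A^32 + A^28 - A^24 + A^20 + A^12.
Substitute A = t^(-1/4), i.e. A^e → t^(-e/4): V(t) = t^-3 + t^-5 - t^-6 + t^-7 - t^-8 + t^-9 - t^-10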